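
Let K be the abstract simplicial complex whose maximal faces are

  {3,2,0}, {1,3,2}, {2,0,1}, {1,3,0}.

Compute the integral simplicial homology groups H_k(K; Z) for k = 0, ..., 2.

K has 4 vertices, 6 edges, 4 triangles.
rank ∂_0 = 0, rank ∂_1 = 3 ⇒ b_0 = 4 − 0 − 3 = 1; all invariant factors of ∂_1 are 1 so no torsion. So H_0 = Z.
rank ∂_1 = 3, rank ∂_2 = 3 ⇒ b_1 = 6 − 3 − 3 = 0; all invariant factors of ∂_2 are 1 so no torsion. So H_1 = 0.
rank ∂_2 = 3, rank ∂_3 = 0 ⇒ b_2 = 4 − 3 − 0 = 1. So H_2 = Z.

H_0 ≅ Z,  H_1 = 0,  H_2 ≅ Z.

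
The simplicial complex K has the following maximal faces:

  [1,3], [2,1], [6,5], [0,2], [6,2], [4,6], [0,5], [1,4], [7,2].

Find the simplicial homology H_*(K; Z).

H_0 ≅ Z,  H_1 ≅ Z^2.

We work with the vertex ordering 0 < 1 < 2 < 3 < 4 < 5 < 6 < 7. The simplices of K, each written with vertices in increasing order, are:

  0-simplices (8): [0], [1], [2], [3], [4], [5], [6], [7]
  1-simplices (9): [0,2], [0,5], [1,2], [1,3], [1,4], [2,6], [2,7], [4,6], [5,6]

Hence C_0 ≅ Z^8, C_1 ≅ Z^9.

∂_1: C_1 → C_0 maps an edge to its endpoints' difference, ∂[p,q] = q − p.
As a 8×9 matrix over Z this has rank 7, with invariant factors (1,1,1,1,1,1,1).

Computing H_k = (kernel of ∂_k) / (image of ∂_{k+1}):

  H_0: rank C_0 − rank ∂_1 = 8 − 7 = 1, and the invariant factors of ∂_1 are all 1, so H_0 = Z.
  H_1: rank ker ∂_1 − rank ∂_2 = (9 − 7) − 0 = 2, and there is no ∂_2, so H_1 = Z^2.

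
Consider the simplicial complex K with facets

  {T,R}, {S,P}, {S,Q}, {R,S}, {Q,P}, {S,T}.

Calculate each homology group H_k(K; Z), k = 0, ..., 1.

Order the vertices as P < Q < R < S < T. Listing each simplex with vertices in this order, K has dimension 1 with simplices:

  0-simplices (5): P, Q, R, S, T
  1-simplices (6): PQ, PS, QS, RS, RT, ST

so the chain groups are C_0 ≅ Z^5, C_1 ≅ Z^6.

The boundary map ∂_1: C_1 → C_0 sends each edge [p,q] (with p < q) to q − p. For instance
  ∂RT = T − R.
As a 5×6 matrix over Z this has rank 4, with invariant factors (1,1,1,1).

Reading off H_k = ker ∂_k / im ∂_{k+1}:

  H_0: rank C_0 − rank ∂_1 = 5 − 4 = 1, and the invariant factors of ∂_1 are all 1, so H_0 = Z.
  H_1: rank ker ∂_1 − rank ∂_2 = (6 − 4) − 0 = 2, and there is no ∂_2, so H_1 = Z^2.

(K is a triangulation of a wedge of 2 circles.)

H_0 = Z,  H_1 = Z^2.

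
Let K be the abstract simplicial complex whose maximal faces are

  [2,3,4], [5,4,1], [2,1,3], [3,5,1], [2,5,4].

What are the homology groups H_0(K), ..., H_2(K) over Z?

H_0 ≅ Z,  H_1 ≅ Z,  H_2 = 0.

Fix the vertex order 1 < 2 < 3 < 4 < 5 and write every simplex with vertices in increasing order. Then dim K = 2 and the simplices of K are:

  0-simplices (5): [1], [2], [3], [4], [5]
  1-simplices (10): [1,2], [1,3], [1,4], [1,5], [2,3], [2,4], [2,5], [3,4], [3,5], [4,5]
  2-simplices (5): [1,2,3], [1,3,5], [1,4,5], [2,3,4], [2,4,5]

giving chain groups C_0 ≅ Z^5, C_1 ≅ Z^10, C_2 ≅ Z^5.

∂_1: C_1 → C_0 sends each edge [p,q] (with p < q) to q − p.
The 5×10 boundary matrix has rank 4 and Smith normal form diag(1,1,1,1).

∂_2: C_2 → C_1 maps a triangle to the signed sum of its edges. For instance
  ∂[1,4,5] = [4,5] − [1,5] + [1,4],
  ∂[1,2,3] = [2,3] − [1,3] + [1,2].
The resulting 10×5 matrix has rank 5, and its Smith normal form has invariant factors (1,1,1,1,1).

Reading off H_k = ker ∂_k / im ∂_{k+1}:

  H_0: rank C_0 − rank ∂_1 = 5 − 4 = 1, and the invariant factors of ∂_1 are all 1, so H_0 ≅ Z.
  H_1: rank ker ∂_1 − rank ∂_2 = (10 − 4) − 5 = 1, and the invariant factors of ∂_2 are all 1, so H_1 ≅ Z.
  H_2: rank ker ∂_2 − rank ∂_3 = (5 − 5) − 0 = 0, and there is no ∂_3, so H_2 ≅ 0.

As a check, the Euler characteristic is 5 − 10 + 5 = 0, which agrees with 1 − 1 + 0 = 0.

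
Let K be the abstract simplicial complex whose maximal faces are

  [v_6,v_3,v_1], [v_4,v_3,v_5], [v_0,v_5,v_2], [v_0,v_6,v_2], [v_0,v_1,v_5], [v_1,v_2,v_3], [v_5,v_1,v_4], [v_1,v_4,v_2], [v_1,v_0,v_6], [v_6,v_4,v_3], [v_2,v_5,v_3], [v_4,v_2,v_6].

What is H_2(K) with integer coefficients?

H_2 ≅ 0.

We work with the vertex ordering v_0 < v_1 < v_2 < v_3 < v_4 < v_5 < v_6. The simplices of K, each written with vertices in increasing order, are:

  0-simplices (7): [v_0], [v_1], [v_2], [v_3], [v_4], [v_5], [v_6]
  1-simplices (18): (18 of them)
  2-simplices (12): (12 of them)

so the chain groups are C_0 ≅ Z^7, C_1 ≅ Z^18, C_2 ≅ Z^12.

The boundary map ∂_1: C_1 → C_0 is given by ∂[p,q] = [q] − [p]. For instance
  ∂[v_2,v_4] = [v_4] − [v_2].
As a 7×18 matrix over Z this has rank 6, with invariant factors (1,1,1,1,1,1).

The boundary map ∂_2: C_2 → C_1 acts by ∂[p,q,r] = [q,r] − [p,r] + [p,q]. For instance
  ∂[v_1,v_2,v_3] = [v_2,v_3] − [v_1,v_3] + [v_1,v_2],
  ∂[v_0,v_1,v_6] = [v_1,v_6] − [v_0,v_6] + [v_0,v_1].
This gives a 18×12 integer matrix of rank 12; reducing to Smith normal form yields diagonal entries (1,1,1,1,1,1,1,1,1,1,1,2).

From H_k ≅ ker(∂_k) / im(∂_{k+1}) we obtain:

  H_2: rank ker ∂_2 − rank ∂_3 = (12 − 12) − 0 = 0, and there is no ∂_3, so H_2 = 0.

(K is a triangulation of the real projective plane RP^2.)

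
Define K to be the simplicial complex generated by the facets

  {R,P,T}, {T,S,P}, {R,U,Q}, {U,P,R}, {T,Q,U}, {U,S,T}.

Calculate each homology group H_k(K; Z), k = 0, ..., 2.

Order the vertices as P < Q < R < S < T < U. Listing each simplex with vertices in this order, K has dimension 2 with simplices:

  0-simplices (6): P, Q, R, S, T, U
  1-simplices (12): PR, PS, PT, PU, QR, QT, QU, RT, RU, ST, SU, TU
  2-simplices (6): PRT, PRU, PST, QRU, QTU, STU

so the chain groups are C_0 ≅ Z^6, C_1 ≅ Z^12, C_2 ≅ Z^6.

The boundary map ∂_1: C_1 → C_0 sends each edge [p,q] (with p < q) to q − p.
As a 6×12 matrix over Z this has rank 5, with invariant factors (1,1,1,1,1).

∂_2: C_2 → C_1 acts by ∂[p,q,r] = [q,r] − [p,r] + [p,q]. For instance
  ∂STU = TU − SU + ST,
  ∂PRU = RU − PU + PR.
This gives a 12×6 integer matrix of rank 6; reducing to Smith normal form yields diagonal entries (1,1,1,1,1,1).

Computing H_k = (kernel of ∂_k) / (image of ∂_{k+1}):

  H_0: rank C_0 − rank ∂_1 = 6 − 5 = 1, and the invariant factors of ∂_1 are all 1, so H_0 = Z.
  H_1: rank ker ∂_1 − rank ∂_2 = (12 − 5) − 6 = 1, and the invariant factors of ∂_2 are all 1, so H_1 = Z.
  H_2: rank ker ∂_2 − rank ∂_3 = (6 − 6) − 0 = 0, and there is no ∂_3, so H_2 = 0.

(K is a triangulation of the cylinder S^1 x I.)

H_0 = Z,  H_1 = Z,  H_2 = 0.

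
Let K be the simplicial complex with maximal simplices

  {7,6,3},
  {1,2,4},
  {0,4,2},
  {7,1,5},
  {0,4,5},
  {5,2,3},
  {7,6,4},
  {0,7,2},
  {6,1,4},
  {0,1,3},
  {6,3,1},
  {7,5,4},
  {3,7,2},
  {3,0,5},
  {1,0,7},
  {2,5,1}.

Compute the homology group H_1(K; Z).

Take the total order 0 < 1 < 2 < 3 < 4 < 5 < 6 < 7 on the vertex set. Then K (dimension 2) consists of the simplices:

  0-simplices (8): [0], [1], [2], [3], [4], [5], [6], [7]
  1-simplices (24): (24 of them)
  2-simplices (16): [0,1,3], [0,1,7], [0,2,4], [0,2,7], [0,3,5], [0,4,5], [1,2,4], [1,2,5], [1,3,6], [1,4,6], [1,5,7], [2,3,5], [2,3,7], [3,6,7], [4,5,7], [4,6,7]

giving chain groups C_0 ≅ Z^8, C_1 ≅ Z^24, C_2 ≅ Z^16.

∂_1: C_1 → C_0 maps an edge to its endpoints' difference, ∂[p,q] = q − p. For instance
  ∂[1,5] = [5] − [1].
This gives a 8×24 integer matrix of rank 7; reducing to Smith normal form yields diagonal entries (1,1,1,1,1,1,1).

∂_2: C_2 → C_1 sends each 2-simplex [p,q,r] to [q,r] − [p,r] + [p,q]. For instance
  ∂[1,2,5] = [2,5] − [1,5] + [1,2],
  ∂[2,3,5] = [3,5] − [2,5] + [2,3].
The 24×16 boundary matrix has rank 15 and Smith normal form diag(1,1,1,1,1,1,1,1,1,1,1,1,1,1,1).

Reading off H_k = ker ∂_k / im ∂_{k+1}:

  H_1: rank ker ∂_1 − rank ∂_2 = (24 − 7) − 15 = 2, and the invariant factors of ∂_2 are all 1, so H_1 = Z^2.

H_1 = Z^2.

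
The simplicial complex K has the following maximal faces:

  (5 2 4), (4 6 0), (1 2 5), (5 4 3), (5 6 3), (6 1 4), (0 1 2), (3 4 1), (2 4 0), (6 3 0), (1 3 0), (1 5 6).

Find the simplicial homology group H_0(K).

Take the total order 0 < 1 < 2 < 3 < 4 < 5 < 6 on the vertex set. Then K (dimension 2) consists of the simplices:

  0-simplices (7): [0], [1], [2], [3], [4], [5], [6]
  1-simplices (18): [0,1], [0,2], [0,3], [0,4], [0,6], [1,2], [1,3], [1,4], [1,5], [1,6], [2,4], [2,5], [3,4], [3,5], [3,6], [4,5], [4,6], [5,6]
  2-simplices (12): [0,1,2], [0,1,3], [0,2,4], [0,3,6], [0,4,6], [1,2,5], [1,3,4], [1,4,6], [1,5,6], [2,4,5], [3,4,5], [3,5,6]

Hence C_0 ≅ Z^7, C_1 ≅ Z^18, C_2 ≅ Z^12.

Boundary ∂_1: C_1 → C_0 maps an edge to its endpoints' difference, ∂[p,q] = q − p. For instance
  ∂[5,6] = [6] − [5].
The 7×18 boundary matrix has rank 6 and Smith normal form diag(1,1,1,1,1,1).

Boundary ∂_2: C_2 → C_1 maps a triangle to the signed sum of its edges. For instance
  ∂[3,4,5] = [4,5] − [3,5] + [3,4],
  ∂[0,1,3] = [1,3] − [0,3] + [0,1].
The resulting 18×12 matrix has rank 12, and its Smith normal form has invariant factors (1,1,1,1,1,1,1,1,1,1,1,2).

Computing H_k = (kernel of ∂_k) / (image of ∂_{k+1}):

  H_0: rank C_0 − rank ∂_1 = 7 − 6 = 1, and the invariant factors of ∂_1 are all 1, so H_0 = Z.

H_0 ≅ Z.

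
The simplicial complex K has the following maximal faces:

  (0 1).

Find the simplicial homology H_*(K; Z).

Take the total order 0 < 1 on the vertex set. Then K (dimension 1) consists of the simplices:

  0-simplices (2): [0], [1]
  1-simplices (1): [0,1]

giving chain groups C_0 ≅ Z^2, C_1 ≅ Z^1.

∂_1: C_1 → C_0 sends each edge [p,q] (with p < q) to q − p.
The 2×1 boundary matrix has rank 1 and Smith normal form diag(1).

Reading off H_k = ker ∂_k / im ∂_{k+1}:

  H_0: rank C_0 − rank ∂_1 = 2 − 1 = 1, and the invariant factors of ∂_1 are all 1, so H_0 ≅ Z.
  H_1: rank ker ∂_1 − rank ∂_2 = (1 − 1) − 0 = 0, and there is no ∂_2, so H_1 ≅ 0.

H_0 = Z,  H_1 = 0.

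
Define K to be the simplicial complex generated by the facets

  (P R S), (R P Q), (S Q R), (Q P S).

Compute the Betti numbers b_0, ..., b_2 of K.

b_0 = 1, b_1 = 0, b_2 = 1.

Take the total order P < Q < R < S on the vertex set. Then K (dimension 2) consists of the simplices:

  0-simplices (4): P, Q, R, S
  1-simplices (6): PQ, PR, PS, QR, QS, RS
  2-simplices (4): PQR, PQS, PRS, QRS

so the chain groups are C_0 ≅ Z^4, C_1 ≅ Z^6, C_2 ≅ Z^4.

∂_1: C_1 → C_0 maps an edge to its endpoints' difference, ∂[p,q] = q − p. For instance
  ∂RS = S − R.
The resulting 4×6 matrix has rank 3, and its Smith normal form has invariant factors (1,1,1).

The boundary map ∂_2: C_2 → C_1 acts by ∂[p,q,r] = [q,r] − [p,r] + [p,q]. For instance
  ∂PQS = QS − PS + PQ,
  ∂PQR = QR − PR + PQ.
The resulting 6×4 matrix has rank 3, and its Smith normal form has invariant factors (1,1,1).

From H_k ≅ ker(∂_k) / im(∂_{k+1}) we obtain:

  H_0: rank C_0 − rank ∂_1 = 4 − 3 = 1, and the invariant factors of ∂_1 are all 1, so H_0 ≅ Z.
  H_1: rank ker ∂_1 − rank ∂_2 = (6 − 3) − 3 = 0, and the invariant factors of ∂_2 are all 1, so H_1 ≅ 0.
  H_2: rank ker ∂_2 − rank ∂_3 = (4 − 3) − 0 = 1, and there is no ∂_3, so H_2 ≅ Z.

(K is a triangulation of the 2-sphere S^2.)

Hence the Betti numbers are b_0 = 1, b_1 = 0, b_2 = 1.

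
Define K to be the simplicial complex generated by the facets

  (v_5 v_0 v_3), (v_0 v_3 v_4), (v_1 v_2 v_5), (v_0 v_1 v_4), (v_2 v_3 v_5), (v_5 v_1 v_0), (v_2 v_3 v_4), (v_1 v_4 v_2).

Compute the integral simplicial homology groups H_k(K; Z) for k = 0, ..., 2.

We work with the vertex ordering v_0 < v_1 < v_2 < v_3 < v_4 < v_5. The simplices of K, each written with vertices in increasing order, are:

  0-simplices (6): [v_0], [v_1], [v_2], [v_3], [v_4], [v_5]
  1-simplices (12): [v_0,v_1], [v_0,v_3], [v_0,v_4], [v_0,v_5], [v_1,v_2], [v_1,v_4], [v_1,v_5], [v_2,v_3], [v_2,v_4], [v_2,v_5], [v_3,v_4], [v_3,v_5]
  2-simplices (8): [v_0,v_1,v_4], [v_0,v_1,v_5], [v_0,v_3,v_4], [v_0,v_3,v_5], [v_1,v_2,v_4], [v_1,v_2,v_5], [v_2,v_3,v_4], [v_2,v_3,v_5]

Hence C_0 ≅ Z^6, C_1 ≅ Z^12, C_2 ≅ Z^8.

Boundary ∂_1: C_1 → C_0 sends each edge [p,q] (with p < q) to q − p.
The resulting 6×12 matrix has rank 5, and its Smith normal form has invariant factors (1,1,1,1,1).

The boundary map ∂_2: C_2 → C_1 maps a triangle to the signed sum of its edges. For instance
  ∂[v_2,v_3,v_4] = [v_3,v_4] − [v_2,v_4] + [v_2,v_3],
  ∂[v_2,v_3,v_5] = [v_3,v_5] − [v_2,v_5] + [v_2,v_3].
This gives a 12×8 integer matrix of rank 7; reducing to Smith normal form yields diagonal entries (1,1,1,1,1,1,1).

From H_k ≅ ker(∂_k) / im(∂_{k+1}) we obtain:

  H_0: rank C_0 − rank ∂_1 = 6 − 5 = 1, and the invariant factors of ∂_1 are all 1, so H_0 ≅ Z.
  H_1: rank ker ∂_1 − rank ∂_2 = (12 − 5) − 7 = 0, and the invariant factors of ∂_2 are all 1, so H_1 ≅ 0.
  H_2: rank ker ∂_2 − rank ∂_3 = (8 − 7) − 0 = 1, and there is no ∂_3, so H_2 ≅ Z.

As a check, the Euler characteristic is 6 − 12 + 8 = 2, which agrees with 1 − 0 + 1 = 2.

H_0 ≅ Z,  H_1 = 0,  H_2 ≅ Z.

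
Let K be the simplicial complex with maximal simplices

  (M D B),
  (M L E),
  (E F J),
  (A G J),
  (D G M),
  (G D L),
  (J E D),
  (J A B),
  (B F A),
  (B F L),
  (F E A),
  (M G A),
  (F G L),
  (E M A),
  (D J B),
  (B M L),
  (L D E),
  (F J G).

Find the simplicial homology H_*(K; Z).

Fix the vertex order A < B < D < E < F < G < J < L < M and write every simplex with vertices in increasing order. Then dim K = 2 and the simplices of K are:

  0-simplices (9): A, B, D, E, F, G, J, L, M
  1-simplices (27): AB, AE, AF, AG, AJ, AM, BD, BF, BJ, BL, BM, DE, DG, DJ, DL, DM, EF, EJ, EL, EM, FG, FJ, FL, GJ, GL, GM, LM
  2-simplices (18): ABF, ABJ, AEF, AEM, AGJ, AGM, BDJ, BDM, BFL, BLM, DEJ, DEL, DGL, DGM, EFJ, ELM, FGJ, FGL

giving chain groups C_0 ≅ Z^9, C_1 ≅ Z^27, C_2 ≅ Z^18.

Boundary ∂_1: C_1 → C_0 sends each edge [p,q] (with p < q) to q − p.
As a 9×27 matrix over Z this has rank 8, with invariant factors (1,1,1,1,1,1,1,1).

Boundary ∂_2: C_2 → C_1 sends each 2-simplex [p,q,r] to [q,r] − [p,r] + [p,q]. For instance
  ∂EFJ = FJ − EJ + EF,
  ∂ELM = LM − EM + EL.
The resulting 27×18 matrix has rank 18, and its Smith normal form has invariant factors (1,1,1,1,1,1,1,1,1,1,1,1,1,1,1,1,1,2).

Now H_k = ker ∂_k / im ∂_{k+1}, so:

  H_0: rank C_0 − rank ∂_1 = 9 − 8 = 1, and the invariant factors of ∂_1 are all 1, so H_0 = Z.
  H_1: rank ker ∂_1 − rank ∂_2 = (27 − 8) − 18 = 1, and ∂_2 has invariant factor 2 > 1, so H_1 = Z × Z/2.
  H_2: rank ker ∂_2 − rank ∂_3 = (18 − 18) − 0 = 0, and there is no ∂_3, so H_2 = 0.

(K is a triangulation of the Klein bottle.)

H_0 = Z,  H_1 = Z × Z/2,  H_2 = 0.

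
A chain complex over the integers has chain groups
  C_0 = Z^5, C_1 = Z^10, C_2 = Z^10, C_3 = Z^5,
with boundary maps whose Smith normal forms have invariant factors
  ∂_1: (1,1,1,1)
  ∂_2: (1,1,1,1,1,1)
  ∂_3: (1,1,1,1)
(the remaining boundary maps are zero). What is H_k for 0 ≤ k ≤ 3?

H_0 ≅ Z,  H_1 = 0,  H_2 = 0,  H_3 ≅ Z.

H_0: b_0 = 5 − 0 − 4 = 1; torsion from ∂_1 factors > 1: none. So H_0 ≅ Z.
H_1: b_1 = 10 − 4 − 6 = 0; torsion from ∂_2 factors > 1: none. So H_1 ≅ 0.
H_2: b_2 = 10 − 6 − 4 = 0; torsion from ∂_3 factors > 1: none. So H_2 ≅ 0.
H_3: b_3 = 5 − 4 − 0 = 1; torsion from ∂_4 factors > 1: none. So H_3 ≅ Z.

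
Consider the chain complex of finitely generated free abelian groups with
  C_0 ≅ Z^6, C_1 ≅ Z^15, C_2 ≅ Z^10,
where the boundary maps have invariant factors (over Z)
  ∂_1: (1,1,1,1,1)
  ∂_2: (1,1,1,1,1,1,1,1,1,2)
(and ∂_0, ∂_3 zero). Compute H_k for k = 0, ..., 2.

H_0 ≅ Z,  H_1 ≅ Z/2,  H_2 = 0.

H_0: b_0 = 6 − 0 − 5 = 1; torsion from ∂_1 factors > 1: none. So H_0 ≅ Z.
H_1: b_1 = 15 − 5 − 10 = 0; torsion from ∂_2 factors > 1: [2]. So H_1 ≅ Z/2.
H_2: b_2 = 10 − 10 − 0 = 0; torsion from ∂_3 factors > 1: none. So H_2 ≅ 0.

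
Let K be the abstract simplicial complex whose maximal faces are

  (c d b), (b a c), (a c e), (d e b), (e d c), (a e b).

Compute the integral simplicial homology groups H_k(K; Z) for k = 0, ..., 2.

H_0 ≅ Z,  H_1 = 0,  H_2 ≅ Z.

K has 5 vertices, 9 edges, 6 triangles.
rank ∂_0 = 0, rank ∂_1 = 4 ⇒ b_0 = 5 − 0 − 4 = 1; all invariant factors of ∂_1 are 1 so no torsion. So H_0 = Z.
rank ∂_1 = 4, rank ∂_2 = 5 ⇒ b_1 = 9 − 4 − 5 = 0; all invariant factors of ∂_2 are 1 so no torsion. So H_1 = 0.
rank ∂_2 = 5, rank ∂_3 = 0 ⇒ b_2 = 6 − 5 − 0 = 1. So H_2 = Z.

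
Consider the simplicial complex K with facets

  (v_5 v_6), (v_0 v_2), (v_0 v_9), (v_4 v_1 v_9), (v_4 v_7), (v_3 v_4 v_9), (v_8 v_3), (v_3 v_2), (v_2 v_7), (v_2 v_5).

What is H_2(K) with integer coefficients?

H_2 = 0.

Fix the vertex order v_0 < v_1 < v_2 < v_3 < v_4 < v_5 < v_6 < v_7 < v_8 < v_9 and write every simplex with vertices in increasing order. Then dim K = 2 and the simplices of K are:

  0-simplices (10): [v_0], [v_1], [v_2], [v_3], [v_4], [v_5], [v_6], [v_7], [v_8], [v_9]
  1-simplices (13): [v_0,v_2], [v_0,v_9], [v_1,v_4], [v_1,v_9], [v_2,v_3], [v_2,v_5], [v_2,v_7], [v_3,v_4], [v_3,v_8], [v_3,v_9], [v_4,v_7], [v_4,v_9], [v_5,v_6]
  2-simplices (2): [v_1,v_4,v_9], [v_3,v_4,v_9]

giving chain groups C_0 ≅ Z^10, C_1 ≅ Z^13, C_2 ≅ Z^2.

Boundary ∂_1: C_1 → C_0 maps an edge to its endpoints' difference, ∂[p,q] = q − p. For instance
  ∂[v_3,v_4] = [v_4] − [v_3].
The resulting 10×13 matrix has rank 9, and its Smith normal form has invariant factors (1,1,1,1,1,1,1,1,1).

The boundary map ∂_2: C_2 → C_1 acts by ∂[p,q,r] = [q,r] − [p,r] + [p,q]. For instance
  ∂[v_3,v_4,v_9] = [v_4,v_9] − [v_3,v_9] + [v_3,v_4],
  ∂[v_1,v_4,v_9] = [v_4,v_9] − [v_1,v_9] + [v_1,v_4].
The 13×2 boundary matrix has rank 2 and Smith normal form diag(1,1).

Now H_k = ker ∂_k / im ∂_{k+1}, so:

  H_2: rank ker ∂_2 − rank ∂_3 = (2 − 2) − 0 = 0, and there is no ∂_3, so H_2 ≅ 0.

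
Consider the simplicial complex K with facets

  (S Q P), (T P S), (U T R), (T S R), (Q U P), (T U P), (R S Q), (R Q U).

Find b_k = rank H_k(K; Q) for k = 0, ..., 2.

b_0 = 1, b_1 = 0, b_2 = 1.

We work with the vertex ordering P < Q < R < S < T < U. The simplices of K, each written with vertices in increasing order, are:

  0-simplices (6): P, Q, R, S, T, U
  1-simplices (12): PQ, PS, PT, PU, QR, QS, QU, RS, RT, RU, ST, TU
  2-simplices (8): PQS, PQU, PST, PTU, QRS, QRU, RST, RTU

giving chain groups C_0 ≅ Z^6, C_1 ≅ Z^12, C_2 ≅ Z^8.

The boundary map ∂_1: C_1 → C_0 is given by ∂[p,q] = [q] − [p].
As a 6×12 matrix over Z this has rank 5, with invariant factors (1,1,1,1,1).

The boundary map ∂_2: C_2 → C_1 acts by ∂[p,q,r] = [q,r] − [p,r] + [p,q]. For instance
  ∂RTU = TU − RU + RT,
  ∂PQU = QU − PU + PQ.
As a 12×8 matrix over Z this has rank 7, with invariant factors (1,1,1,1,1,1,1).

Computing H_k = (kernel of ∂_k) / (image of ∂_{k+1}):

  H_0: rank C_0 − rank ∂_1 = 6 − 5 = 1, and the invariant factors of ∂_1 are all 1, so H_0 ≅ Z.
  H_1: rank ker ∂_1 − rank ∂_2 = (12 − 5) − 7 = 0, and the invariant factors of ∂_2 are all 1, so H_1 ≅ 0.
  H_2: rank ker ∂_2 − rank ∂_3 = (8 − 7) − 0 = 1, and there is no ∂_3, so H_2 ≅ Z.

Hence the Betti numbers are b_0 = 1, b_1 = 0, b_2 = 1.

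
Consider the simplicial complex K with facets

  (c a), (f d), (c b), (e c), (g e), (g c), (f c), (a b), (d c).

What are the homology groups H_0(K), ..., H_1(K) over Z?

K has 7 vertices, 9 edges.
rank ∂_0 = 0, rank ∂_1 = 6 ⇒ b_0 = 7 − 0 − 6 = 1; all invariant factors of ∂_1 are 1 so no torsion. So H_0 = Z.
rank ∂_1 = 6, rank ∂_2 = 0 ⇒ b_1 = 9 − 6 − 0 = 3. So H_1 = Z^3.

H_0 = Z,  H_1 = Z^3.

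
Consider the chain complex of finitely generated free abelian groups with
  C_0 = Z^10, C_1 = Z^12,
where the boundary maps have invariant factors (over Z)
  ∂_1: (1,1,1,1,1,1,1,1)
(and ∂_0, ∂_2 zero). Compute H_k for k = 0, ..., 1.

H_0: b_0 = 10 − 0 − 8 = 2; torsion from ∂_1 factors > 1: none. So H_0 ≅ Z^2.
H_1: b_1 = 12 − 8 − 0 = 4; torsion from ∂_2 factors > 1: none. So H_1 ≅ Z^4.

H_0 ≅ Z^2,  H_1 ≅ Z^4.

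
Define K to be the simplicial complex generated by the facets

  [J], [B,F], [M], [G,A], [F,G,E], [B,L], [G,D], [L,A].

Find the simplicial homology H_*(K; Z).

We work with the vertex ordering A < B < D < E < F < G < J < L < M. The simplices of K, each written with vertices in increasing order, are:

  0-simplices (9): A, B, D, E, F, G, J, L, M
  1-simplices (8): AG, AL, BF, BL, DG, EF, EG, FG
  2-simplices (1): EFG

giving chain groups C_0 ≅ Z^9, C_1 ≅ Z^8, C_2 ≅ Z^1.

Boundary ∂_1: C_1 → C_0 maps an edge to its endpoints' difference, ∂[p,q] = q − p.
As a 9×8 matrix over Z this has rank 6, with invariant factors (1,1,1,1,1,1).

∂_2: C_2 → C_1 sends each 2-simplex [p,q,r] to [q,r] − [p,r] + [p,q]. For instance
  ∂EFG = FG − EG + EF.
As a 8×1 matrix over Z this has rank 1, with invariant factors (1).

Reading off H_k = ker ∂_k / im ∂_{k+1}:

  H_0: rank C_0 − rank ∂_1 = 9 − 6 = 3, and the invariant factors of ∂_1 are all 1, so H_0 ≅ Z^3.
  H_1: rank ker ∂_1 − rank ∂_2 = (8 − 6) − 1 = 1, and the invariant factors of ∂_2 are all 1, so H_1 ≅ Z.
  H_2: rank ker ∂_2 − rank ∂_3 = (1 − 1) − 0 = 0, and there is no ∂_3, so H_2 ≅ 0.

H_0 = Z^3,  H_1 = Z,  H_2 = 0.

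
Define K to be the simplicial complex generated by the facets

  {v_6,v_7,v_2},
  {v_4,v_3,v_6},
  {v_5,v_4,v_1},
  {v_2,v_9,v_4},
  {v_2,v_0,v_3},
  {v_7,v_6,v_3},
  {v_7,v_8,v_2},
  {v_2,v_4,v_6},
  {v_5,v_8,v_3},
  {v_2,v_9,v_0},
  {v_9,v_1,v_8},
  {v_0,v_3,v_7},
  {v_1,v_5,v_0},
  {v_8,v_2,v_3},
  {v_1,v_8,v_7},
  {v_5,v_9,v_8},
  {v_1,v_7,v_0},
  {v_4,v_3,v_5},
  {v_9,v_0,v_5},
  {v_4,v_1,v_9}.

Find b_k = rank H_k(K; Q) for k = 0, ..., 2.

Order the vertices as v_0 < v_1 < v_2 < v_3 < v_4 < v_5 < v_6 < v_7 < v_8 < v_9. Listing each simplex with vertices in this order, K has dimension 2 with simplices:

  0-simplices (10): [v_0], [v_1], [v_2], [v_3], [v_4], [v_5], [v_6], [v_7], [v_8], [v_9]
  1-simplices (30): (30 of them)
  2-simplices (20): (20 of them)

Hence C_0 ≅ Z^10, C_1 ≅ Z^30, C_2 ≅ Z^20.

The boundary map ∂_1: C_1 → C_0 maps an edge to its endpoints' difference, ∂[p,q] = q − p. For instance
  ∂[v_4,v_5] = [v_5] − [v_4].
This gives a 10×30 integer matrix of rank 9; reducing to Smith normal form yields diagonal entries (1,1,1,1,1,1,1,1,1).

The boundary map ∂_2: C_2 → C_1 sends each 2-simplex [p,q,r] to [q,r] − [p,r] + [p,q]. For instance
  ∂[v_0,v_2,v_3] = [v_2,v_3] − [v_0,v_3] + [v_0,v_2],
  ∂[v_1,v_7,v_8] = [v_7,v_8] − [v_1,v_8] + [v_1,v_7].
The 30×20 boundary matrix has rank 20 and Smith normal form diag(1,1,1,1,1,1,1,1,1,1,1,1,1,1,1,1,1,1,1,2).

From H_k ≅ ker(∂_k) / im(∂_{k+1}) we obtain:

  H_0: rank C_0 − rank ∂_1 = 10 − 9 = 1, and the invariant factors of ∂_1 are all 1, so H_0 ≅ Z.
  H_1: rank ker ∂_1 − rank ∂_2 = (30 − 9) − 20 = 1, and ∂_2 has invariant factor 2 > 1, so H_1 ≅ Z ⊕ Z/2.
  H_2: rank ker ∂_2 − rank ∂_3 = (20 − 20) − 0 = 0, and there is no ∂_3, so H_2 ≅ 0.

As a check, the Euler characteristic is 10 − 30 + 20 = 0, which agrees with 1 − 1 + 0 = 0.

Hence the Betti numbers are b_0 = 1, b_1 = 1, b_2 = 0.

b_0 = 1, b_1 = 1, b_2 = 0.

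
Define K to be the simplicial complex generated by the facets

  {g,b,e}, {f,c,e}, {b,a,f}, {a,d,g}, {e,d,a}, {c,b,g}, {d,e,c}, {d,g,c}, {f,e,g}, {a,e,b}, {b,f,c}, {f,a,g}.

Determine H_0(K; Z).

H_0 = Z.

Order the vertices as a < b < c < d < e < f < g. Listing each simplex with vertices in this order, K has dimension 2 with simplices:

  0-simplices (7): a, b, c, d, e, f, g
  1-simplices (18): ab, ad, ae, af, ag, bc, be, bf, bg, cd, ce, cf, cg, de, dg, ef, eg, fg
  2-simplices (12): abe, abf, ade, adg, afg, bcf, bcg, beg, cde, cdg, cef, efg

Hence C_0 ≅ Z^7, C_1 ≅ Z^18, C_2 ≅ Z^12.

∂_1: C_1 → C_0 maps an edge to its endpoints' difference, ∂[p,q] = q − p. For instance
  ∂de = e − d.
The resulting 7×18 matrix has rank 6, and its Smith normal form has invariant factors (1,1,1,1,1,1).

∂_2: C_2 → C_1 acts by ∂[p,q,r] = [q,r] − [p,r] + [p,q]. For instance
  ∂abe = be − ae + ab,
  ∂cef = ef − cf + ce.
The 18×12 boundary matrix has rank 12 and Smith normal form diag(1,1,1,1,1,1,1,1,1,1,1,2).

Now H_k = ker ∂_k / im ∂_{k+1}, so:

  H_0: rank C_0 − rank ∂_1 = 7 − 6 = 1, and the invariant factors of ∂_1 are all 1, so H_0 = Z.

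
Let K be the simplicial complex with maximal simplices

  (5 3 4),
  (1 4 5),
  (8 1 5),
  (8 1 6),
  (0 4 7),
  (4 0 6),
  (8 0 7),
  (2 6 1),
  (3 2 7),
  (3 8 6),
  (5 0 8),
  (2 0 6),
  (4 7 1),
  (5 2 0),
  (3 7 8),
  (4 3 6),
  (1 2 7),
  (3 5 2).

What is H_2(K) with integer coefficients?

Fix the vertex order 0 < 1 < 2 < 3 < 4 < 5 < 6 < 7 < 8 and write every simplex with vertices in increasing order. Then dim K = 2 and the simplices of K are:

  0-simplices (9): [0], [1], [2], [3], [4], [5], [6], [7], [8]
  1-simplices (27): (27 of them)
  2-simplices (18): [0,2,5], [0,2,6], [0,4,6], [0,4,7], [0,5,8], [0,7,8], [1,2,6], [1,2,7], [1,4,5], [1,4,7], [1,5,8], [1,6,8], [2,3,5], [2,3,7], [3,4,5], [3,4,6], [3,6,8], [3,7,8]

giving chain groups C_0 ≅ Z^9, C_1 ≅ Z^27, C_2 ≅ Z^18.

Boundary ∂_1: C_1 → C_0 is given by ∂[p,q] = [q] − [p]. For instance
  ∂[3,6] = [6] − [3].
The resulting 9×27 matrix has rank 8, and its Smith normal form has invariant factors (1,1,1,1,1,1,1,1).

The boundary map ∂_2: C_2 → C_1 sends each 2-simplex [p,q,r] to [q,r] − [p,r] + [p,q]. For instance
  ∂[3,7,8] = [7,8] − [3,8] + [3,7],
  ∂[2,3,5] = [3,5] − [2,5] + [2,3].
As a 27×18 matrix over Z this has rank 17, with invariant factors (1,1,1,1,1,1,1,1,1,1,1,1,1,1,1,1,1).

From H_k ≅ ker(∂_k) / im(∂_{k+1}) we obtain:

  H_2: rank ker ∂_2 − rank ∂_3 = (18 − 17) − 0 = 1, and there is no ∂_3, so H_2 ≅ Z.

H_2 = Z.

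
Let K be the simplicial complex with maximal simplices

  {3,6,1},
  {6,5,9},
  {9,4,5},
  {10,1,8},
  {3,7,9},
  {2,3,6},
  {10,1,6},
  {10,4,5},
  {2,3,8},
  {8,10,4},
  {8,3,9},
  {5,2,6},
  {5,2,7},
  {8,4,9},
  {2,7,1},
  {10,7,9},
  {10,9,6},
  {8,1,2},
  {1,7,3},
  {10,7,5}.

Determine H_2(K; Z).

Order the vertices as 1 < 2 < 3 < 4 < 5 < 6 < 7 < 8 < 9 < 10. Listing each simplex with vertices in this order, K has dimension 2 with simplices:

  0-simplices (10): [1], [2], [3], [4], [5], [6], [7], [8], [9], [10]
  1-simplices (30): (30 of them)
  2-simplices (20): (20 of them)

Hence C_0 ≅ Z^10, C_1 ≅ Z^30, C_2 ≅ Z^20.

∂_1: C_1 → C_0 is given by ∂[p,q] = [q] − [p]. For instance
  ∂[9,10] = [10] − [9].
This gives a 10×30 integer matrix of rank 9; reducing to Smith normal form yields diagonal entries (1,1,1,1,1,1,1,1,1).

The boundary map ∂_2: C_2 → C_1 sends each 2-simplex [p,q,r] to [q,r] − [p,r] + [p,q]. For instance
  ∂[6,9,10] = [9,10] − [6,10] + [6,9],
  ∂[3,7,9] = [7,9] − [3,9] + [3,7].
As a 30×20 matrix over Z this has rank 20, with invariant factors (1,1,1,1,1,1,1,1,1,1,1,1,1,1,1,1,1,1,1,2).

From H_k ≅ ker(∂_k) / im(∂_{k+1}) we obtain:

  H_2: rank ker ∂_2 − rank ∂_3 = (20 − 20) − 0 = 0, and there is no ∂_3, so H_2 ≅ 0.

H_2 ≅ 0.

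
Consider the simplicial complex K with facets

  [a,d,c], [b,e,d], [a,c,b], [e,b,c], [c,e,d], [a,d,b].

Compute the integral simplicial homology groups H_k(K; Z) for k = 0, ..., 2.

We work with the vertex ordering a < b < c < d < e. The simplices of K, each written with vertices in increasing order, are:

  0-simplices (5): a, b, c, d, e
  1-simplices (9): ab, ac, ad, bc, bd, be, cd, ce, de
  2-simplices (6): abc, abd, acd, bce, bde, cde

Hence C_0 ≅ Z^5, C_1 ≅ Z^9, C_2 ≅ Z^6.

∂_1: C_1 → C_0 maps an edge to its endpoints' difference, ∂[p,q] = q − p.
The 5×9 boundary matrix has rank 4 and Smith normal form diag(1,1,1,1).

Boundary ∂_2: C_2 → C_1 maps a triangle to the signed sum of its edges. For instance
  ∂bce = ce − be + bc,
  ∂cde = de − ce + cd.
As a 9×6 matrix over Z this has rank 5, with invariant factors (1,1,1,1,1).

From H_k ≅ ker(∂_k) / im(∂_{k+1}) we obtain:

  H_0: rank C_0 − rank ∂_1 = 5 − 4 = 1, and the invariant factors of ∂_1 are all 1, so H_0 = Z.
  H_1: rank ker ∂_1 − rank ∂_2 = (9 − 4) − 5 = 0, and the invariant factors of ∂_2 are all 1, so H_1 = 0.
  H_2: rank ker ∂_2 − rank ∂_3 = (6 − 5) − 0 = 1, and there is no ∂_3, so H_2 = Z.

H_0 ≅ Z,  H_1 = 0,  H_2 ≅ Z.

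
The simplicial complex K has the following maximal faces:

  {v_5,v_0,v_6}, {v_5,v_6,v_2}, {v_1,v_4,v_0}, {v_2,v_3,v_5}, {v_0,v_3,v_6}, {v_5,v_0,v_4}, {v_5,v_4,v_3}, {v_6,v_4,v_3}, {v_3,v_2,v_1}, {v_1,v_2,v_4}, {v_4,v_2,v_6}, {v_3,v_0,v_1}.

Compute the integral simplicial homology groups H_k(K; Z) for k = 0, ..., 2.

H_0 ≅ Z,  H_1 ≅ Z/2,  H_2 = 0.

Order the vertices as v_0 < v_1 < v_2 < v_3 < v_4 < v_5 < v_6. Listing each simplex with vertices in this order, K has dimension 2 with simplices:

  0-simplices (7): [v_0], [v_1], [v_2], [v_3], [v_4], [v_5], [v_6]
  1-simplices (18): (18 of them)
  2-simplices (12): (12 of them)

so the chain groups are C_0 ≅ Z^7, C_1 ≅ Z^18, C_2 ≅ Z^12.

∂_1: C_1 → C_0 maps an edge to its endpoints' difference, ∂[p,q] = q − p. For instance
  ∂[v_2,v_5] = [v_5] − [v_2].
This gives a 7×18 integer matrix of rank 6; reducing to Smith normal form yields diagonal entries (1,1,1,1,1,1).

∂_2: C_2 → C_1 sends each 2-simplex [p,q,r] to [q,r] − [p,r] + [p,q]. For instance
  ∂[v_1,v_2,v_4] = [v_2,v_4] − [v_1,v_4] + [v_1,v_2],
  ∂[v_0,v_4,v_5] = [v_4,v_5] − [v_0,v_5] + [v_0,v_4].
This gives a 18×12 integer matrix of rank 12; reducing to Smith normal form yields diagonal entries (1,1,1,1,1,1,1,1,1,1,1,2).

Computing H_k = (kernel of ∂_k) / (image of ∂_{k+1}):

  H_0: rank C_0 − rank ∂_1 = 7 − 6 = 1, and the invariant factors of ∂_1 are all 1, so H_0 = Z.
  H_1: rank ker ∂_1 − rank ∂_2 = (18 − 6) − 12 = 0, and ∂_2 has invariant factor 2 > 1, so H_1 = Z/2.
  H_2: rank ker ∂_2 − rank ∂_3 = (12 − 12) − 0 = 0, and there is no ∂_3, so H_2 = 0.

As a check, the Euler characteristic is 7 − 18 + 12 = 1, which agrees with 1 − 0 + 0 = 1.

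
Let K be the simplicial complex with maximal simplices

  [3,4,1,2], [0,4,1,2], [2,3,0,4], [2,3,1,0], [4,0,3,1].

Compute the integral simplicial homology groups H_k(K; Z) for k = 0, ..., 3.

Fix the vertex order 0 < 1 < 2 < 3 < 4 and write every simplex with vertices in increasing order. Then dim K = 3 and the simplices of K are:

  0-simplices (5): [0], [1], [2], [3], [4]
  1-simplices (10): [0,1], [0,2], [0,3], [0,4], [1,2], [1,3], [1,4], [2,3], [2,4], [3,4]
  2-simplices (10): [0,1,2], [0,1,3], [0,1,4], [0,2,3], [0,2,4], [0,3,4], [1,2,3], [1,2,4], [1,3,4], [2,3,4]
  3-simplices (5): [0,1,2,3], [0,1,2,4], [0,1,3,4], [0,2,3,4], [1,2,3,4]

giving chain groups C_0 ≅ Z^5, C_1 ≅ Z^10, C_2 ≅ Z^10, C_3 ≅ Z^5.

Boundary ∂_1: C_1 → C_0 sends each edge [p,q] (with p < q) to q − p.
As a 5×10 matrix over Z this has rank 4, with invariant factors (1,1,1,1).

Boundary ∂_2: C_2 → C_1 acts by ∂[p,q,r] = [q,r] − [p,r] + [p,q]. For instance
  ∂[0,2,3] = [2,3] − [0,3] + [0,2],
  ∂[0,1,2] = [1,2] − [0,2] + [0,1].
The resulting 10×10 matrix has rank 6, and its Smith normal form has invariant factors (1,1,1,1,1,1).

∂_3: C_3 → C_2 sends each 3-simplex σ to the alternating sum Σ_i (−1)^i (σ with its i-th vertex removed). For instance
  ∂[1,2,3,4] = [2,3,4] − [1,3,4] + [1,2,4] − [1,2,3],
  ∂[0,1,2,4] = [1,2,4] − [0,2,4] + [0,1,4] − [0,1,2].
The resulting 10×5 matrix has rank 4, and its Smith normal form has invariant factors (1,1,1,1).

Reading off H_k = ker ∂_k / im ∂_{k+1}:

  H_0: rank C_0 − rank ∂_1 = 5 − 4 = 1, and the invariant factors of ∂_1 are all 1, so H_0 = Z.
  H_1: rank ker ∂_1 − rank ∂_2 = (10 − 4) − 6 = 0, and the invariant factors of ∂_2 are all 1, so H_1 = 0.
  H_2: rank ker ∂_2 − rank ∂_3 = (10 − 6) − 4 = 0, and the invariant factors of ∂_3 are all 1, so H_2 = 0.
  H_3: rank ker ∂_3 − rank ∂_4 = (5 − 4) − 0 = 1, and there is no ∂_4, so H_3 = Z.

As a check, the Euler characteristic is 5 − 10 + 10 − 5 = 0, which agrees with 1 − 0 + 0 − 1 = 0.

H_0 = Z,  H_1 = 0,  H_2 = 0,  H_3 = Z.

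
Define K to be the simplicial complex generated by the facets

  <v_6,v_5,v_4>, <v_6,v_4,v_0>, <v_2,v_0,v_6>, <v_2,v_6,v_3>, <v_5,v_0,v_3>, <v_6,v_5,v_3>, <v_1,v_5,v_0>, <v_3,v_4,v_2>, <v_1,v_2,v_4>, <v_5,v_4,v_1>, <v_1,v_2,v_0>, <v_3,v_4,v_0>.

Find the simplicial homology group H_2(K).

H_2 ≅ 0.

We work with the vertex ordering v_0 < v_1 < v_2 < v_3 < v_4 < v_5 < v_6. The simplices of K, each written with vertices in increasing order, are:

  0-simplices (7): [v_0], [v_1], [v_2], [v_3], [v_4], [v_5], [v_6]
  1-simplices (18): (18 of them)
  2-simplices (12): (12 of them)

Hence C_0 ≅ Z^7, C_1 ≅ Z^18, C_2 ≅ Z^12.

∂_1: C_1 → C_0 maps an edge to its endpoints' difference, ∂[p,q] = q − p.
The resulting 7×18 matrix has rank 6, and its Smith normal form has invariant factors (1,1,1,1,1,1).

The boundary map ∂_2: C_2 → C_1 acts by ∂[p,q,r] = [q,r] − [p,r] + [p,q]. For instance
  ∂[v_0,v_4,v_6] = [v_4,v_6] − [v_0,v_6] + [v_0,v_4],
  ∂[v_0,v_1,v_5] = [v_1,v_5] − [v_0,v_5] + [v_0,v_1].
The 18×12 boundary matrix has rank 12 and Smith normal form diag(1,1,1,1,1,1,1,1,1,1,1,2).

Now H_k = ker ∂_k / im ∂_{k+1}, so:

  H_2: rank ker ∂_2 − rank ∂_3 = (12 − 12) − 0 = 0, and there is no ∂_3, so H_2 = 0.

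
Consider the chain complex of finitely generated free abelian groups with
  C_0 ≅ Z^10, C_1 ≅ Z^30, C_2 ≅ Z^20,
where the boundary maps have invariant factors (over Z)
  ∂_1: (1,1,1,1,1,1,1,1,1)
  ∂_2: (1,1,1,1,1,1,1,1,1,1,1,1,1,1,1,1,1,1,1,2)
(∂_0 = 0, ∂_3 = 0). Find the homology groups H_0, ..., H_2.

H_0: b_0 = 10 − 0 − 9 = 1; torsion from ∂_1 factors > 1: none. So H_0 ≅ Z.
H_1: b_1 = 30 − 9 − 20 = 1; torsion from ∂_2 factors > 1: [2]. So H_1 ≅ Z ⊕ Z_2.
H_2: b_2 = 20 − 20 − 0 = 0; torsion from ∂_3 factors > 1: none. So H_2 ≅ 0.

H_0 ≅ Z,  H_1 ≅ Z ⊕ Z_2,  H_2 = 0.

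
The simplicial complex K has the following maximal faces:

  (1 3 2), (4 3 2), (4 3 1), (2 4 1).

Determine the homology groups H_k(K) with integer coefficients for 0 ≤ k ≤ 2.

H_0 = Z,  H_1 = 0,  H_2 = Z.

K has 4 vertices, 6 edges, 4 triangles.
rank ∂_0 = 0, rank ∂_1 = 3 ⇒ b_0 = 4 − 0 − 3 = 1; all invariant factors of ∂_1 are 1 so no torsion. So H_0 = Z.
rank ∂_1 = 3, rank ∂_2 = 3 ⇒ b_1 = 6 − 3 − 3 = 0; all invariant factors of ∂_2 are 1 so no torsion. So H_1 = 0.
rank ∂_2 = 3, rank ∂_3 = 0 ⇒ b_2 = 4 − 3 − 0 = 1. So H_2 = Z.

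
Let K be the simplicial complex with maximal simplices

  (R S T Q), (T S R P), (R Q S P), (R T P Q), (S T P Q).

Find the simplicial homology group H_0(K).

Order the vertices as P < Q < R < S < T. Listing each simplex with vertices in this order, K has dimension 3 with simplices:

  0-simplices (5): P, Q, R, S, T
  1-simplices (10): PQ, PR, PS, PT, QR, QS, QT, RS, RT, ST
  2-simplices (10): PQR, PQS, PQT, PRS, PRT, PST, QRS, QRT, QST, RST
  3-simplices (5): PQRS, PQRT, PQST, PRST, QRST

giving chain groups C_0 ≅ Z^5, C_1 ≅ Z^10, C_2 ≅ Z^10, C_3 ≅ Z^5.

The boundary map ∂_1: C_1 → C_0 maps an edge to its endpoints' difference, ∂[p,q] = q − p. For instance
  ∂PT = T − P.
The resulting 5×10 matrix has rank 4, and its Smith normal form has invariant factors (1,1,1,1).

Boundary ∂_2: C_2 → C_1 acts by ∂[p,q,r] = [q,r] − [p,r] + [p,q]. For instance
  ∂QRT = RT − QT + QR,
  ∂PQT = QT − PT + PQ.
As a 10×10 matrix over Z this has rank 6, with invariant factors (1,1,1,1,1,1).

Boundary ∂_3: C_3 → C_2 sends each 3-simplex σ to the alternating sum Σ_i (−1)^i (σ with its i-th vertex removed). For instance
  ∂PQRS = QRS − PRS + PQS − PQR,
  ∂PQST = QST − PST + PQT − PQS.
As a 10×5 matrix over Z this has rank 4, with invariant factors (1,1,1,1).

From H_k ≅ ker(∂_k) / im(∂_{k+1}) we obtain:

  H_0: rank C_0 − rank ∂_1 = 5 − 4 = 1, and the invariant factors of ∂_1 are all 1, so H_0 = Z.

H_0 ≅ Z.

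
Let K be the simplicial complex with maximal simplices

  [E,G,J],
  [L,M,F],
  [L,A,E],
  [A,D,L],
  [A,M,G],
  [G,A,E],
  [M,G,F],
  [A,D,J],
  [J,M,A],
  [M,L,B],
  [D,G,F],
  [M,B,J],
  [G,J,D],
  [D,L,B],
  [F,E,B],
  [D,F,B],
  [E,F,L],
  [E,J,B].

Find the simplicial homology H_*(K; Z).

H_0 ≅ Z,  H_1 ≅ Z ⊕ Z_2,  H_2 = 0.

K has 9 vertices, 27 edges, 18 triangles.
rank ∂_0 = 0, rank ∂_1 = 8 ⇒ b_0 = 9 − 0 − 8 = 1; all invariant factors of ∂_1 are 1 so no torsion. So H_0 ≅ Z.
rank ∂_1 = 8, rank ∂_2 = 18 ⇒ b_1 = 27 − 8 − 18 = 1; ∂_2 has invariant factor(s) [2] giving torsion. So H_1 ≅ Z ⊕ Z_2.
rank ∂_2 = 18, rank ∂_3 = 0 ⇒ b_2 = 18 − 18 − 0 = 0. So H_2 ≅ 0.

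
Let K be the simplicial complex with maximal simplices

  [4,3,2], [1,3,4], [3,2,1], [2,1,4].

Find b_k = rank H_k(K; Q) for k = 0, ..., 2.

b_0 = 1, b_1 = 0, b_2 = 1.

Take the total order 1 < 2 < 3 < 4 on the vertex set. Then K (dimension 2) consists of the simplices:

  0-simplices (4): [1], [2], [3], [4]
  1-simplices (6): [1,2], [1,3], [1,4], [2,3], [2,4], [3,4]
  2-simplices (4): [1,2,3], [1,2,4], [1,3,4], [2,3,4]

so the chain groups are C_0 ≅ Z^4, C_1 ≅ Z^6, C_2 ≅ Z^4.

∂_1: C_1 → C_0 maps an edge to its endpoints' difference, ∂[p,q] = q − p. For instance
  ∂[1,2] = [2] − [1].
The resulting 4×6 matrix has rank 3, and its Smith normal form has invariant factors (1,1,1).

Boundary ∂_2: C_2 → C_1 sends each 2-simplex [p,q,r] to [q,r] − [p,r] + [p,q]. For instance
  ∂[1,2,3] = [2,3] − [1,3] + [1,2],
  ∂[1,2,4] = [2,4] − [1,4] + [1,2].
As a 6×4 matrix over Z this has rank 3, with invariant factors (1,1,1).

Reading off H_k = ker ∂_k / im ∂_{k+1}:

  H_0: rank C_0 − rank ∂_1 = 4 − 3 = 1, and the invariant factors of ∂_1 are all 1, so H_0 = Z.
  H_1: rank ker ∂_1 − rank ∂_2 = (6 − 3) − 3 = 0, and the invariant factors of ∂_2 are all 1, so H_1 = 0.
  H_2: rank ker ∂_2 − rank ∂_3 = (4 − 3) − 0 = 1, and there is no ∂_3, so H_2 = Z.

As a check, the Euler characteristic is 4 − 6 + 4 = 2, which agrees with 1 − 0 + 1 = 2.

Hence the Betti numbers are b_0 = 1, b_1 = 0, b_2 = 1.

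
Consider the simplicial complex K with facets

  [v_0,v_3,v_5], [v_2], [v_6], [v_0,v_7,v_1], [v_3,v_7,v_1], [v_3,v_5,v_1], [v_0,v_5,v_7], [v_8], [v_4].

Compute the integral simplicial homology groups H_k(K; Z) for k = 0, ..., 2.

H_0 ≅ Z^5,  H_1 ≅ Z,  H_2 = 0.

Order the vertices as v_0 < v_1 < v_2 < v_3 < v_4 < v_5 < v_6 < v_7 < v_8. Listing each simplex with vertices in this order, K has dimension 2 with simplices:

  0-simplices (9): [v_0], [v_1], [v_2], [v_3], [v_4], [v_5], [v_6], [v_7], [v_8]
  1-simplices (10): [v_0,v_1], [v_0,v_3], [v_0,v_5], [v_0,v_7], [v_1,v_3], [v_1,v_5], [v_1,v_7], [v_3,v_5], [v_3,v_7], [v_5,v_7]
  2-simplices (5): [v_0,v_1,v_7], [v_0,v_3,v_5], [v_0,v_5,v_7], [v_1,v_3,v_5], [v_1,v_3,v_7]

giving chain groups C_0 ≅ Z^9, C_1 ≅ Z^10, C_2 ≅ Z^5.

Boundary ∂_1: C_1 → C_0 maps an edge to its endpoints' difference, ∂[p,q] = q − p.
This gives a 9×10 integer matrix of rank 4; reducing to Smith normal form yields diagonal entries (1,1,1,1).

Boundary ∂_2: C_2 → C_1 sends each 2-simplex [p,q,r] to [q,r] − [p,r] + [p,q]. For instance
  ∂[v_1,v_3,v_7] = [v_3,v_7] − [v_1,v_7] + [v_1,v_3],
  ∂[v_0,v_1,v_7] = [v_1,v_7] − [v_0,v_7] + [v_0,v_1].
The resulting 10×5 matrix has rank 5, and its Smith normal form has invariant factors (1,1,1,1,1).

Reading off H_k = ker ∂_k / im ∂_{k+1}:

  H_0: rank C_0 − rank ∂_1 = 9 − 4 = 5, and the invariant factors of ∂_1 are all 1, so H_0 = Z^5.
  H_1: rank ker ∂_1 − rank ∂_2 = (10 − 4) − 5 = 1, and the invariant factors of ∂_2 are all 1, so H_1 = Z.
  H_2: rank ker ∂_2 − rank ∂_3 = (5 − 5) − 0 = 0, and there is no ∂_3, so H_2 = 0.

(K is a triangulation of the disjoint union of the Möbius band and a set of 4 points.)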